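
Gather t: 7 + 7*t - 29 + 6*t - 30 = 13*t - 52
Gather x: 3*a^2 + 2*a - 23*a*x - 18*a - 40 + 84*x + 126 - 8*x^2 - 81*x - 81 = 3*a^2 - 16*a - 8*x^2 + x*(3 - 23*a) + 5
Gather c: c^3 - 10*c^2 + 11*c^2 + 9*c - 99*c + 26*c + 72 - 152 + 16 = c^3 + c^2 - 64*c - 64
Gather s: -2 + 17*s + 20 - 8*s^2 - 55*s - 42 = -8*s^2 - 38*s - 24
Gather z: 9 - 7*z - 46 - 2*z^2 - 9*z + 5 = -2*z^2 - 16*z - 32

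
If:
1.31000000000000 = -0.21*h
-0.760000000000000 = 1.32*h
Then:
No Solution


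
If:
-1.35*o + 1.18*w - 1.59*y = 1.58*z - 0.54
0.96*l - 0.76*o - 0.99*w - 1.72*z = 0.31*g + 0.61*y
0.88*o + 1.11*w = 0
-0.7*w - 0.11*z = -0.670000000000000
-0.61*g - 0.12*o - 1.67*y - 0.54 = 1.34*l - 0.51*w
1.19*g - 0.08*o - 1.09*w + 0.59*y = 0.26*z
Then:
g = -134.63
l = -223.48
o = -38.11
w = 30.22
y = 240.14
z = -186.19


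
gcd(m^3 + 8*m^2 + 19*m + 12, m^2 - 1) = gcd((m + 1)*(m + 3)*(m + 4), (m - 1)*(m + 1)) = m + 1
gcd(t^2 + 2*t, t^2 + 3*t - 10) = 1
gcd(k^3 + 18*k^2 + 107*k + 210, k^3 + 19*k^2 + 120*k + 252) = k^2 + 13*k + 42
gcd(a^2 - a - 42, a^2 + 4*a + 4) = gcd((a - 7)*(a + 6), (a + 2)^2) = 1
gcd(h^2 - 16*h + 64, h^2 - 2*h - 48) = h - 8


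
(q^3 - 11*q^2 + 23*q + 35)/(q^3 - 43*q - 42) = (q - 5)/(q + 6)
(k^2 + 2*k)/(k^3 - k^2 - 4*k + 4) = k/(k^2 - 3*k + 2)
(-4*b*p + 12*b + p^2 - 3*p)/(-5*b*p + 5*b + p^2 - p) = (4*b*p - 12*b - p^2 + 3*p)/(5*b*p - 5*b - p^2 + p)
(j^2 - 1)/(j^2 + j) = (j - 1)/j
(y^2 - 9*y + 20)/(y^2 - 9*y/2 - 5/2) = 2*(y - 4)/(2*y + 1)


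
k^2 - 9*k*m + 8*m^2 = (k - 8*m)*(k - m)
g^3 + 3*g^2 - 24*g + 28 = (g - 2)^2*(g + 7)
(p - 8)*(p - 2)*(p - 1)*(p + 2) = p^4 - 9*p^3 + 4*p^2 + 36*p - 32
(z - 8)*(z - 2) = z^2 - 10*z + 16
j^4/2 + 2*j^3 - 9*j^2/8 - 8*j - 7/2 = (j/2 + 1)*(j - 2)*(j + 1/2)*(j + 7/2)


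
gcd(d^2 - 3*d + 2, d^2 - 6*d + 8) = d - 2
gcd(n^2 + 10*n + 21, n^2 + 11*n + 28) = n + 7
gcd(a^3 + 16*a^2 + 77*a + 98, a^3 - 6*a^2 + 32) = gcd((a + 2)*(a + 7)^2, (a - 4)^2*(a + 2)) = a + 2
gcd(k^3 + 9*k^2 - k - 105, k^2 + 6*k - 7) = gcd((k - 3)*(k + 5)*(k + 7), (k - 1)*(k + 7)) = k + 7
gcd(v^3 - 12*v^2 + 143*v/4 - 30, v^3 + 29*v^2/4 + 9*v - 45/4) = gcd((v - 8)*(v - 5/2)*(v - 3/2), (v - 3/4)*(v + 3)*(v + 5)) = 1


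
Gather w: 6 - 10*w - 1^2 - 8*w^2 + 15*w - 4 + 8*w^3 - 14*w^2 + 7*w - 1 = 8*w^3 - 22*w^2 + 12*w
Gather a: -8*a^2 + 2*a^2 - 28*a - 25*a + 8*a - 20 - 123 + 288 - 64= -6*a^2 - 45*a + 81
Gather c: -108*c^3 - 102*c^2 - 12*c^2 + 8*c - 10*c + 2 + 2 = -108*c^3 - 114*c^2 - 2*c + 4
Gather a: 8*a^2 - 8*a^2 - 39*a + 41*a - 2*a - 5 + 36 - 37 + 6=0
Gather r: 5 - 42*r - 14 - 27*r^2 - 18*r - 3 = -27*r^2 - 60*r - 12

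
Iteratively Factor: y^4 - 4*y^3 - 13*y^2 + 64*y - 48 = (y - 3)*(y^3 - y^2 - 16*y + 16) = (y - 4)*(y - 3)*(y^2 + 3*y - 4) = (y - 4)*(y - 3)*(y + 4)*(y - 1)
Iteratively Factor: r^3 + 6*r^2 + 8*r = (r + 4)*(r^2 + 2*r) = r*(r + 4)*(r + 2)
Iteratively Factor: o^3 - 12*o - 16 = (o - 4)*(o^2 + 4*o + 4) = (o - 4)*(o + 2)*(o + 2)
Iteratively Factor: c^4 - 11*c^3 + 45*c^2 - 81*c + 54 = (c - 3)*(c^3 - 8*c^2 + 21*c - 18) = (c - 3)^2*(c^2 - 5*c + 6) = (c - 3)^3*(c - 2)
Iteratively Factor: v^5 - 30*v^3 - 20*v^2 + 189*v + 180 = (v + 1)*(v^4 - v^3 - 29*v^2 + 9*v + 180) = (v + 1)*(v + 4)*(v^3 - 5*v^2 - 9*v + 45) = (v - 5)*(v + 1)*(v + 4)*(v^2 - 9) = (v - 5)*(v - 3)*(v + 1)*(v + 4)*(v + 3)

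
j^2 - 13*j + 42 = (j - 7)*(j - 6)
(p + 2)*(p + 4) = p^2 + 6*p + 8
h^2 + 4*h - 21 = (h - 3)*(h + 7)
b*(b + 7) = b^2 + 7*b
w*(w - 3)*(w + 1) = w^3 - 2*w^2 - 3*w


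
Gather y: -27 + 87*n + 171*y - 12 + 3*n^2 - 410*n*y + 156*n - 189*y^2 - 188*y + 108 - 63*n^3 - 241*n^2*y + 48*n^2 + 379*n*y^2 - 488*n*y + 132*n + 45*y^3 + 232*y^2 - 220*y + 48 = -63*n^3 + 51*n^2 + 375*n + 45*y^3 + y^2*(379*n + 43) + y*(-241*n^2 - 898*n - 237) + 117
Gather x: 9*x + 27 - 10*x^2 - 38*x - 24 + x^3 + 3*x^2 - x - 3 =x^3 - 7*x^2 - 30*x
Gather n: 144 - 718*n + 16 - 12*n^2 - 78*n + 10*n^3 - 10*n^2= 10*n^3 - 22*n^2 - 796*n + 160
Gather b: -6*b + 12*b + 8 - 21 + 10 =6*b - 3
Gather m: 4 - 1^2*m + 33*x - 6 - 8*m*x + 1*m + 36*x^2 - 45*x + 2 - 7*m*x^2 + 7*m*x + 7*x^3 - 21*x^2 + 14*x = m*(-7*x^2 - x) + 7*x^3 + 15*x^2 + 2*x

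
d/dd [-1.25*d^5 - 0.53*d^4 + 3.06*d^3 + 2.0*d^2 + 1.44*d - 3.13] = -6.25*d^4 - 2.12*d^3 + 9.18*d^2 + 4.0*d + 1.44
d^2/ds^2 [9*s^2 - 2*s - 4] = 18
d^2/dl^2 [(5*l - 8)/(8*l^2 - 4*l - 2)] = 2*(40*l^3 - 192*l^2 + 126*l - 37)/(64*l^6 - 96*l^5 + 40*l^3 - 6*l - 1)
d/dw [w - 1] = 1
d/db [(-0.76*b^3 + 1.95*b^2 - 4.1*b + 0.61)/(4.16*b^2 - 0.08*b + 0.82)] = (-3.1616*b^4 + 0.121600000000001*b^3 + 15.0304*b^2 - 1.8772*b - 3.3132)/(17.3056*b^4 - 0.6656*b^3 + 6.8288*b^2 - 0.1312*b + 0.6724)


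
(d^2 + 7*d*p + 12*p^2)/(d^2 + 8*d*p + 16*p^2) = (d + 3*p)/(d + 4*p)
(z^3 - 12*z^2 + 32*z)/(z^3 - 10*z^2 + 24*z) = (z - 8)/(z - 6)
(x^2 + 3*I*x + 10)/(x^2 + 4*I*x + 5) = (x - 2*I)/(x - I)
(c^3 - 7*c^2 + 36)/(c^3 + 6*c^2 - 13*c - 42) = (c - 6)/(c + 7)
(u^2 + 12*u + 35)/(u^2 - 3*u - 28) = (u^2 + 12*u + 35)/(u^2 - 3*u - 28)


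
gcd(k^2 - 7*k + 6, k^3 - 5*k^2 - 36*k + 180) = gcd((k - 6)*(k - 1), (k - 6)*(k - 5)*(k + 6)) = k - 6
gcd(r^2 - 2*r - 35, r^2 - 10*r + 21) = r - 7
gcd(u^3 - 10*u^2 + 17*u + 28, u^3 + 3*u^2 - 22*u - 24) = u^2 - 3*u - 4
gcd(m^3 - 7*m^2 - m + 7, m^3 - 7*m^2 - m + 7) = m^3 - 7*m^2 - m + 7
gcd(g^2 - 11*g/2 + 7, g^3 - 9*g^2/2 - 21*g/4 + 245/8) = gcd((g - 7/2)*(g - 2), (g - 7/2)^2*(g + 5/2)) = g - 7/2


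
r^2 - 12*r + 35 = (r - 7)*(r - 5)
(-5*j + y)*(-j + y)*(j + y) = 5*j^3 - j^2*y - 5*j*y^2 + y^3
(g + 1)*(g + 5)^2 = g^3 + 11*g^2 + 35*g + 25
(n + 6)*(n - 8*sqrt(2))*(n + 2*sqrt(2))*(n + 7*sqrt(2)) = n^4 + sqrt(2)*n^3 + 6*n^3 - 116*n^2 + 6*sqrt(2)*n^2 - 696*n - 224*sqrt(2)*n - 1344*sqrt(2)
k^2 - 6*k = k*(k - 6)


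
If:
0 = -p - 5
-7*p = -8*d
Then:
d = -35/8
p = -5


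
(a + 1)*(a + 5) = a^2 + 6*a + 5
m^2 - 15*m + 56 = (m - 8)*(m - 7)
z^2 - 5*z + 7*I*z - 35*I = (z - 5)*(z + 7*I)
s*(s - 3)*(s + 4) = s^3 + s^2 - 12*s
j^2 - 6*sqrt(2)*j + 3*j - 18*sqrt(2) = (j + 3)*(j - 6*sqrt(2))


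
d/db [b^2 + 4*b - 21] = 2*b + 4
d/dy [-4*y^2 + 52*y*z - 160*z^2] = -8*y + 52*z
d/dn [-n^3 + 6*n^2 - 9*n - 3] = -3*n^2 + 12*n - 9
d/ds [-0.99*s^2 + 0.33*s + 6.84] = 0.33 - 1.98*s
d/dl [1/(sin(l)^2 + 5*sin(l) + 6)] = -(2*sin(l) + 5)*cos(l)/(sin(l)^2 + 5*sin(l) + 6)^2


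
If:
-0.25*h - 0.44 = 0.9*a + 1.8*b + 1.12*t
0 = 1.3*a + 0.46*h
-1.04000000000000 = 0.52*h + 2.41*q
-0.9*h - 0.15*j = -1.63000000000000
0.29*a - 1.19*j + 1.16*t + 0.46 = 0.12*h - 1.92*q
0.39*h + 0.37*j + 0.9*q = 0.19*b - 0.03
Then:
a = -0.67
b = -0.75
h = 1.88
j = -0.41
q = -0.84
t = 0.93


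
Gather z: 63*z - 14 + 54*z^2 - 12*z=54*z^2 + 51*z - 14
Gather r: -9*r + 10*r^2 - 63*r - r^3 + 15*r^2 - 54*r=-r^3 + 25*r^2 - 126*r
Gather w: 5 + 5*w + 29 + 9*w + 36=14*w + 70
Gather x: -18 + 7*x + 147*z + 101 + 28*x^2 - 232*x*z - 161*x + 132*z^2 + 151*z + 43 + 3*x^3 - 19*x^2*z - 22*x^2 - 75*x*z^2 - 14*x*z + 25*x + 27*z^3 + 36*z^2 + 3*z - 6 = 3*x^3 + x^2*(6 - 19*z) + x*(-75*z^2 - 246*z - 129) + 27*z^3 + 168*z^2 + 301*z + 120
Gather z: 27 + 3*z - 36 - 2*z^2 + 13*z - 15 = -2*z^2 + 16*z - 24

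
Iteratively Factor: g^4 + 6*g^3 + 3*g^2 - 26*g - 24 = (g + 3)*(g^3 + 3*g^2 - 6*g - 8) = (g + 1)*(g + 3)*(g^2 + 2*g - 8) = (g - 2)*(g + 1)*(g + 3)*(g + 4)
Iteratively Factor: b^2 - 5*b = (b - 5)*(b)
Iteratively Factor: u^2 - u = (u)*(u - 1)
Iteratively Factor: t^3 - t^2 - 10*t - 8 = (t + 2)*(t^2 - 3*t - 4) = (t + 1)*(t + 2)*(t - 4)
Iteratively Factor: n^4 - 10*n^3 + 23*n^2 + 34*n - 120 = (n - 5)*(n^3 - 5*n^2 - 2*n + 24) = (n - 5)*(n + 2)*(n^2 - 7*n + 12) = (n - 5)*(n - 3)*(n + 2)*(n - 4)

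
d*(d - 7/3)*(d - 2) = d^3 - 13*d^2/3 + 14*d/3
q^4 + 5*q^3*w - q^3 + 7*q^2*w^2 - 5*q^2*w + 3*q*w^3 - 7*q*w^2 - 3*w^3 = (q - 1)*(q + w)^2*(q + 3*w)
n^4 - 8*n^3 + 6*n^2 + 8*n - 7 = (n - 7)*(n - 1)^2*(n + 1)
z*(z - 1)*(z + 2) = z^3 + z^2 - 2*z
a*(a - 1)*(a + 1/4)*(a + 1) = a^4 + a^3/4 - a^2 - a/4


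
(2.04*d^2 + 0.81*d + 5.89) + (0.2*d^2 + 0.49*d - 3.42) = 2.24*d^2 + 1.3*d + 2.47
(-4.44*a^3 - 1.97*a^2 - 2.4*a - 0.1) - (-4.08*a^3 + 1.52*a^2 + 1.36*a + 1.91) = -0.36*a^3 - 3.49*a^2 - 3.76*a - 2.01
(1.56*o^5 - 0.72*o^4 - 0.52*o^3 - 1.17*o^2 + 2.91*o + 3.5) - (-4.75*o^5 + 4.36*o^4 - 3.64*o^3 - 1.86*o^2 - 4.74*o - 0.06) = 6.31*o^5 - 5.08*o^4 + 3.12*o^3 + 0.69*o^2 + 7.65*o + 3.56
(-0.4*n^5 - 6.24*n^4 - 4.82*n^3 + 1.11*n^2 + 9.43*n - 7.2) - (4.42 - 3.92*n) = -0.4*n^5 - 6.24*n^4 - 4.82*n^3 + 1.11*n^2 + 13.35*n - 11.62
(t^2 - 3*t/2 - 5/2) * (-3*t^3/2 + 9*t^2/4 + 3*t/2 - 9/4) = -3*t^5/2 + 9*t^4/2 + 15*t^3/8 - 81*t^2/8 - 3*t/8 + 45/8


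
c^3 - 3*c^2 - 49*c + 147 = (c - 7)*(c - 3)*(c + 7)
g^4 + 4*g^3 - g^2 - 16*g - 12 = (g - 2)*(g + 1)*(g + 2)*(g + 3)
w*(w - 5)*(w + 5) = w^3 - 25*w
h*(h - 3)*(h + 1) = h^3 - 2*h^2 - 3*h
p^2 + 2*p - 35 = (p - 5)*(p + 7)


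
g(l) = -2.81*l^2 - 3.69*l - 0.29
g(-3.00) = -14.51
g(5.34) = -100.12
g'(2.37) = -17.01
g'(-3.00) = 13.17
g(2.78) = -32.27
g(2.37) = -24.82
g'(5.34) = -33.70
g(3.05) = -37.68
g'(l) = -5.62*l - 3.69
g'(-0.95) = 1.65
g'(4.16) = -27.07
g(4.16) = -64.27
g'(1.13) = -10.04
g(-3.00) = -14.51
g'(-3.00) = 13.17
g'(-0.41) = -1.39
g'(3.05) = -20.83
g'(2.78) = -19.31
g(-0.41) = 0.75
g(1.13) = -8.05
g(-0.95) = 0.68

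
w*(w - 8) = w^2 - 8*w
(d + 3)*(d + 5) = d^2 + 8*d + 15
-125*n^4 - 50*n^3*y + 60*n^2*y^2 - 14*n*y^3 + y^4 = (-5*n + y)^3*(n + y)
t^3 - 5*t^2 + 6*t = t*(t - 3)*(t - 2)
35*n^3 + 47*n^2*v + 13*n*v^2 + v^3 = (n + v)*(5*n + v)*(7*n + v)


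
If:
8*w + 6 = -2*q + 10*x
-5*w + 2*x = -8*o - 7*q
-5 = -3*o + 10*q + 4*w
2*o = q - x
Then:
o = -89/566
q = -327/1132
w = -731/1132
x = 29/1132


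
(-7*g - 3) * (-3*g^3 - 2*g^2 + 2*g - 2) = 21*g^4 + 23*g^3 - 8*g^2 + 8*g + 6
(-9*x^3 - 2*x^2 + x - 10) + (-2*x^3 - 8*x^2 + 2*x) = -11*x^3 - 10*x^2 + 3*x - 10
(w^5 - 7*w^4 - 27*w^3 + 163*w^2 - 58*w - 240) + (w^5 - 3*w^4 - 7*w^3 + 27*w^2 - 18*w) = 2*w^5 - 10*w^4 - 34*w^3 + 190*w^2 - 76*w - 240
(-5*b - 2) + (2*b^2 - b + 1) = 2*b^2 - 6*b - 1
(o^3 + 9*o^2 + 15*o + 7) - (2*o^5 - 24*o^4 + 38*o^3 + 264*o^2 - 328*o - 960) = -2*o^5 + 24*o^4 - 37*o^3 - 255*o^2 + 343*o + 967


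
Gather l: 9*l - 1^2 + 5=9*l + 4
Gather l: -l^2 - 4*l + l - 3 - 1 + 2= -l^2 - 3*l - 2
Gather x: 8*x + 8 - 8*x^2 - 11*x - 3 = -8*x^2 - 3*x + 5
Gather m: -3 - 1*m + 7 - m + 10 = 14 - 2*m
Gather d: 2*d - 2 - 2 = 2*d - 4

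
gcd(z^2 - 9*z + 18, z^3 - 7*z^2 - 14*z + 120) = z - 6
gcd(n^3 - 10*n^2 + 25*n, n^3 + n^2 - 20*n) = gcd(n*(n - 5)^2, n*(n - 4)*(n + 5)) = n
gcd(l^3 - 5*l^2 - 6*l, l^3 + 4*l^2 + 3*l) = l^2 + l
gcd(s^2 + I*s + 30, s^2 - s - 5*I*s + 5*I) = s - 5*I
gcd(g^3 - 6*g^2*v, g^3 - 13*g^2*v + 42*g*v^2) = -g^2 + 6*g*v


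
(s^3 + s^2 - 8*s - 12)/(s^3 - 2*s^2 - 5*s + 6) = (s + 2)/(s - 1)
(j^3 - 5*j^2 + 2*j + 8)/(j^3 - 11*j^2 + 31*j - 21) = (j^3 - 5*j^2 + 2*j + 8)/(j^3 - 11*j^2 + 31*j - 21)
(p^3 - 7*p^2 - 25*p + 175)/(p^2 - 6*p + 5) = (p^2 - 2*p - 35)/(p - 1)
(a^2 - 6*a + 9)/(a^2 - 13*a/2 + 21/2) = 2*(a - 3)/(2*a - 7)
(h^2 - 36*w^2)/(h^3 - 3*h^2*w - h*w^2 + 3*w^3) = (h^2 - 36*w^2)/(h^3 - 3*h^2*w - h*w^2 + 3*w^3)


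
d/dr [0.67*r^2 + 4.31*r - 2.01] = 1.34*r + 4.31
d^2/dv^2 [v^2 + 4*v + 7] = 2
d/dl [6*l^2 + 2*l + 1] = 12*l + 2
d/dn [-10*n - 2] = -10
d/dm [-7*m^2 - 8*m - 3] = -14*m - 8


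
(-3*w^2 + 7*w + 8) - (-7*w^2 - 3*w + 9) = 4*w^2 + 10*w - 1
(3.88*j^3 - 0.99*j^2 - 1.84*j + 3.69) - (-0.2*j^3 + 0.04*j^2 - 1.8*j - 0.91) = 4.08*j^3 - 1.03*j^2 - 0.04*j + 4.6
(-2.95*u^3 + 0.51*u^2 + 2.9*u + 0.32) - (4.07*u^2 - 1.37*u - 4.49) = -2.95*u^3 - 3.56*u^2 + 4.27*u + 4.81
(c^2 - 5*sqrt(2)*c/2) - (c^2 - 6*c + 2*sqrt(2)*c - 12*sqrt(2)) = -9*sqrt(2)*c/2 + 6*c + 12*sqrt(2)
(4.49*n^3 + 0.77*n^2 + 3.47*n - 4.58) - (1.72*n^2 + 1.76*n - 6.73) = 4.49*n^3 - 0.95*n^2 + 1.71*n + 2.15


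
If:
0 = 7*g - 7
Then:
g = 1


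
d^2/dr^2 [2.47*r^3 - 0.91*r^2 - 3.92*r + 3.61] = 14.82*r - 1.82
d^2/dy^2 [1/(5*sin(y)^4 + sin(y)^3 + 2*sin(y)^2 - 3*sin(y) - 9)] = (-400*sin(y)^7 + 285*sin(y)^6 + 86*sin(y)^5 + 27*sin(y)^4 - 565*sin(y)^3 + 474*sin(y)^2 - 9*sin(y) + 54)/((sin(y) + 1)^2*(5*sin(y)^3 - 4*sin(y)^2 + 6*sin(y) - 9)^3)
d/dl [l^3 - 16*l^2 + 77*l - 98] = 3*l^2 - 32*l + 77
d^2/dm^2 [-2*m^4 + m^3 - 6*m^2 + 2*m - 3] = -24*m^2 + 6*m - 12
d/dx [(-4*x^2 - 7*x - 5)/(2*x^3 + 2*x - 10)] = (-(8*x + 7)*(x^3 + x - 5) + (3*x^2 + 1)*(4*x^2 + 7*x + 5))/(2*(x^3 + x - 5)^2)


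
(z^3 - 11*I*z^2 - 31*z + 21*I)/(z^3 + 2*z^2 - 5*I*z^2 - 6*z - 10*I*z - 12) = (z^2 - 8*I*z - 7)/(z^2 + 2*z*(1 - I) - 4*I)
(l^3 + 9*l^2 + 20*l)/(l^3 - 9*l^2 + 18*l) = (l^2 + 9*l + 20)/(l^2 - 9*l + 18)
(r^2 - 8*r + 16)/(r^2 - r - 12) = (r - 4)/(r + 3)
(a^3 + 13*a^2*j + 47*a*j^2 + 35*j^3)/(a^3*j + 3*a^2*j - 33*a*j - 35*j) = (a^3 + 13*a^2*j + 47*a*j^2 + 35*j^3)/(j*(a^3 + 3*a^2 - 33*a - 35))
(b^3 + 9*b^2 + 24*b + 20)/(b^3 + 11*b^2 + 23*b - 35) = (b^2 + 4*b + 4)/(b^2 + 6*b - 7)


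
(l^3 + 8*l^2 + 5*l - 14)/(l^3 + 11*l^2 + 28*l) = (l^2 + l - 2)/(l*(l + 4))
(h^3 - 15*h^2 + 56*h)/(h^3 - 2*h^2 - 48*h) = (h - 7)/(h + 6)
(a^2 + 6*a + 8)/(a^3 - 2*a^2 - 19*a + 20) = (a + 2)/(a^2 - 6*a + 5)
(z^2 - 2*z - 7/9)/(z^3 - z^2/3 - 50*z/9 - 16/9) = (3*z - 7)/(3*z^2 - 2*z - 16)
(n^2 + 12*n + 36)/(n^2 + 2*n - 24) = (n + 6)/(n - 4)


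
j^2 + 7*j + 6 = (j + 1)*(j + 6)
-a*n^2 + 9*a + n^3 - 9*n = (-a + n)*(n - 3)*(n + 3)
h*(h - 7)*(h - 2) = h^3 - 9*h^2 + 14*h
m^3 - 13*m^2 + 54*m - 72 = (m - 6)*(m - 4)*(m - 3)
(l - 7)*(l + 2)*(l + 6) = l^3 + l^2 - 44*l - 84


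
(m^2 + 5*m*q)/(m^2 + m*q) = (m + 5*q)/(m + q)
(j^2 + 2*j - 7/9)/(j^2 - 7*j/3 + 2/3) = (j + 7/3)/(j - 2)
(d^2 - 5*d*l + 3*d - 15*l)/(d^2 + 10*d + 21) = (d - 5*l)/(d + 7)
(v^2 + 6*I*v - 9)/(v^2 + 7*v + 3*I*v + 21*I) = (v + 3*I)/(v + 7)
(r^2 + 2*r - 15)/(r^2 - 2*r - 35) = (r - 3)/(r - 7)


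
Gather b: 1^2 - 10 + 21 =12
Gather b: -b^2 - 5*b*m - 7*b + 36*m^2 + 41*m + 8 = -b^2 + b*(-5*m - 7) + 36*m^2 + 41*m + 8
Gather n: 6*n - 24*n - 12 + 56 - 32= 12 - 18*n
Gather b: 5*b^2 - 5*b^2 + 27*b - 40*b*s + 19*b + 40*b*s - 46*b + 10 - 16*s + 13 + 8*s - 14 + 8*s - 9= 0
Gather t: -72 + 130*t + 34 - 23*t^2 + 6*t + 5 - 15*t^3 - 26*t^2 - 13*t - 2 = -15*t^3 - 49*t^2 + 123*t - 35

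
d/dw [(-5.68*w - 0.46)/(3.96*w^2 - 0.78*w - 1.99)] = (22.4928*w^2 + 3.6432*w + 10.9444)/(15.6816*w^4 - 6.1776*w^3 - 15.1524*w^2 + 3.1044*w + 3.9601)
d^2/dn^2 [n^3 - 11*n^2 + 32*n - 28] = 6*n - 22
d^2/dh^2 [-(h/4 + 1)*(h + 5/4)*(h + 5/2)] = -3*h/2 - 31/8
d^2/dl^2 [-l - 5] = 0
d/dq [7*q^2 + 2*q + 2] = 14*q + 2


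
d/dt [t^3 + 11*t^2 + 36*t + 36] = 3*t^2 + 22*t + 36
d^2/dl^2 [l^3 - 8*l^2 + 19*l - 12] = 6*l - 16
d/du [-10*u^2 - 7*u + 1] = -20*u - 7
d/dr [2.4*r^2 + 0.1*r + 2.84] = 4.8*r + 0.1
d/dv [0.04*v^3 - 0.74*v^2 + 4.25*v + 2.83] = 0.12*v^2 - 1.48*v + 4.25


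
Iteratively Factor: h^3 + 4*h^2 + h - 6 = (h + 3)*(h^2 + h - 2) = (h - 1)*(h + 3)*(h + 2)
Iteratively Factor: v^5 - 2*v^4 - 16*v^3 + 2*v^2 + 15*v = (v)*(v^4 - 2*v^3 - 16*v^2 + 2*v + 15) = v*(v + 1)*(v^3 - 3*v^2 - 13*v + 15) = v*(v + 1)*(v + 3)*(v^2 - 6*v + 5) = v*(v - 5)*(v + 1)*(v + 3)*(v - 1)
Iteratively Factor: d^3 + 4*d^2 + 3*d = (d)*(d^2 + 4*d + 3) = d*(d + 3)*(d + 1)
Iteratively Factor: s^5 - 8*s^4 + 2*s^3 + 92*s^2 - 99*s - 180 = (s - 4)*(s^4 - 4*s^3 - 14*s^2 + 36*s + 45) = (s - 4)*(s + 3)*(s^3 - 7*s^2 + 7*s + 15) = (s - 5)*(s - 4)*(s + 3)*(s^2 - 2*s - 3) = (s - 5)*(s - 4)*(s - 3)*(s + 3)*(s + 1)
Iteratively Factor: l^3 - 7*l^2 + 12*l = (l - 3)*(l^2 - 4*l) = l*(l - 3)*(l - 4)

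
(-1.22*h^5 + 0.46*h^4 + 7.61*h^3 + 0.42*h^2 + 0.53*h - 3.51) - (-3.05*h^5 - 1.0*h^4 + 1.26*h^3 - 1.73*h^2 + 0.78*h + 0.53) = 1.83*h^5 + 1.46*h^4 + 6.35*h^3 + 2.15*h^2 - 0.25*h - 4.04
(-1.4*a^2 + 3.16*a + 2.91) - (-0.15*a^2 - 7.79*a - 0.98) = -1.25*a^2 + 10.95*a + 3.89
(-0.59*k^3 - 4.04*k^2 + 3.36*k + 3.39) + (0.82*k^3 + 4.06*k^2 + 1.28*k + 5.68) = 0.23*k^3 + 0.0199999999999996*k^2 + 4.64*k + 9.07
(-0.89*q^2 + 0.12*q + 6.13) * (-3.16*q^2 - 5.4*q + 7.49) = 2.8124*q^4 + 4.4268*q^3 - 26.6849*q^2 - 32.2032*q + 45.9137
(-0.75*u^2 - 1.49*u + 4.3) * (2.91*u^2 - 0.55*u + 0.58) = -2.1825*u^4 - 3.9234*u^3 + 12.8975*u^2 - 3.2292*u + 2.494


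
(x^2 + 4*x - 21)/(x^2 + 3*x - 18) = (x + 7)/(x + 6)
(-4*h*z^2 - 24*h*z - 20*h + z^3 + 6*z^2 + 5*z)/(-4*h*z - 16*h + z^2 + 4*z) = (z^2 + 6*z + 5)/(z + 4)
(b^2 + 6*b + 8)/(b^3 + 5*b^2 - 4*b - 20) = (b + 4)/(b^2 + 3*b - 10)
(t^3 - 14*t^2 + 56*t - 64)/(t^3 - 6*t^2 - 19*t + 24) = (t^2 - 6*t + 8)/(t^2 + 2*t - 3)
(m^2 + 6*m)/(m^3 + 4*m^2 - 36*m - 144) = m/(m^2 - 2*m - 24)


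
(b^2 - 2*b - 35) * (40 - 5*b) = -5*b^3 + 50*b^2 + 95*b - 1400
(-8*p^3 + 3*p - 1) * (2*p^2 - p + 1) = -16*p^5 + 8*p^4 - 2*p^3 - 5*p^2 + 4*p - 1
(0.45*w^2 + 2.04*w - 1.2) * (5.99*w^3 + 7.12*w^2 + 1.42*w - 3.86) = 2.6955*w^5 + 15.4236*w^4 + 7.9758*w^3 - 7.3842*w^2 - 9.5784*w + 4.632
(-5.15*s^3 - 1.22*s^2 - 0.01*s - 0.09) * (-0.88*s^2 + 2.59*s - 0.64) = 4.532*s^5 - 12.2649*s^4 + 0.145000000000001*s^3 + 0.8341*s^2 - 0.2267*s + 0.0576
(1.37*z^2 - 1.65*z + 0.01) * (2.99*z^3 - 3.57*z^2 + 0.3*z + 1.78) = 4.0963*z^5 - 9.8244*z^4 + 6.3314*z^3 + 1.9079*z^2 - 2.934*z + 0.0178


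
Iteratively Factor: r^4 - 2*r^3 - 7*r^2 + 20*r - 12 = (r - 2)*(r^3 - 7*r + 6) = (r - 2)^2*(r^2 + 2*r - 3) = (r - 2)^2*(r - 1)*(r + 3)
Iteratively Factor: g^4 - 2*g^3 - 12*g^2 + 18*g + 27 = (g + 3)*(g^3 - 5*g^2 + 3*g + 9) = (g - 3)*(g + 3)*(g^2 - 2*g - 3) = (g - 3)^2*(g + 3)*(g + 1)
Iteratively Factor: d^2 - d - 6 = (d - 3)*(d + 2)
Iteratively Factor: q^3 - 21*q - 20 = (q - 5)*(q^2 + 5*q + 4) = (q - 5)*(q + 4)*(q + 1)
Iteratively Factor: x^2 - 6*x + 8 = (x - 4)*(x - 2)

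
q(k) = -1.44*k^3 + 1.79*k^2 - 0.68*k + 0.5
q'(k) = -4.32*k^2 + 3.58*k - 0.68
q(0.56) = 0.43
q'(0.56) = -0.03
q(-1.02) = 4.58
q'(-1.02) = -8.83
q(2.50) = -12.51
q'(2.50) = -18.73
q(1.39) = -0.85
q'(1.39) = -4.05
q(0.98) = 0.20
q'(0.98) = -1.32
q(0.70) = 0.41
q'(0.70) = -0.29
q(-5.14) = 246.83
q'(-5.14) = -133.21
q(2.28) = -8.81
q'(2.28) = -14.97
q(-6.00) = 380.06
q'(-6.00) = -177.68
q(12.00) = -2238.22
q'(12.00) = -579.80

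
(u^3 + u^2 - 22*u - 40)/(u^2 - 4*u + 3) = (u^3 + u^2 - 22*u - 40)/(u^2 - 4*u + 3)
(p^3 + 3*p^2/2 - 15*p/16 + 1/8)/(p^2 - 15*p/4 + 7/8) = (4*p^2 + 7*p - 2)/(2*(2*p - 7))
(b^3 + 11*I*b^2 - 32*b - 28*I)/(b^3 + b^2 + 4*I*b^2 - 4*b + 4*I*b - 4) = (b + 7*I)/(b + 1)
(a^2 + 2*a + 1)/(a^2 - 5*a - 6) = (a + 1)/(a - 6)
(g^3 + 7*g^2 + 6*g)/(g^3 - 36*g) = (g + 1)/(g - 6)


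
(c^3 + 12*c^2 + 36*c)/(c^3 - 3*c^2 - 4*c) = (c^2 + 12*c + 36)/(c^2 - 3*c - 4)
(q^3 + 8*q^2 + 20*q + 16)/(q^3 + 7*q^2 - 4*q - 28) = (q^2 + 6*q + 8)/(q^2 + 5*q - 14)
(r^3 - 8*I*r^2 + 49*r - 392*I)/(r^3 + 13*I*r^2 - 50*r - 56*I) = (r^2 - 15*I*r - 56)/(r^2 + 6*I*r - 8)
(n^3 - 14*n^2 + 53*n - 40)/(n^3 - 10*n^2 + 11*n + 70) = (n^2 - 9*n + 8)/(n^2 - 5*n - 14)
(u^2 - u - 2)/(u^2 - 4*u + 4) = (u + 1)/(u - 2)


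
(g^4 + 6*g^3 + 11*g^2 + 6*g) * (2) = 2*g^4 + 12*g^3 + 22*g^2 + 12*g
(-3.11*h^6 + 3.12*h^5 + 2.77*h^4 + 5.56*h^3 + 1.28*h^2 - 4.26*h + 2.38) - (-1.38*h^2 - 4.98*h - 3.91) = -3.11*h^6 + 3.12*h^5 + 2.77*h^4 + 5.56*h^3 + 2.66*h^2 + 0.720000000000001*h + 6.29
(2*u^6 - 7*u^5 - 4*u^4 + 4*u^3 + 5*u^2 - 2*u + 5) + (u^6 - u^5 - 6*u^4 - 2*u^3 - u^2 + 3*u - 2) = 3*u^6 - 8*u^5 - 10*u^4 + 2*u^3 + 4*u^2 + u + 3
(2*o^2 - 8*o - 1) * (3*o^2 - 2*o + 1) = 6*o^4 - 28*o^3 + 15*o^2 - 6*o - 1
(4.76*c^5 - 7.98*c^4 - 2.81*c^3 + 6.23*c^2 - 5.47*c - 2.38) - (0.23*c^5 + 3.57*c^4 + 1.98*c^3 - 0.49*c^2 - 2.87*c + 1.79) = 4.53*c^5 - 11.55*c^4 - 4.79*c^3 + 6.72*c^2 - 2.6*c - 4.17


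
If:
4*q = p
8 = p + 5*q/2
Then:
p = 64/13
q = 16/13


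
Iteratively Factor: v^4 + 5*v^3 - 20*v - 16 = (v + 4)*(v^3 + v^2 - 4*v - 4) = (v + 2)*(v + 4)*(v^2 - v - 2) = (v + 1)*(v + 2)*(v + 4)*(v - 2)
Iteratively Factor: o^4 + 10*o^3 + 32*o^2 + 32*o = (o)*(o^3 + 10*o^2 + 32*o + 32) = o*(o + 4)*(o^2 + 6*o + 8) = o*(o + 4)^2*(o + 2)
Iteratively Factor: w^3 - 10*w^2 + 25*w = (w - 5)*(w^2 - 5*w) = w*(w - 5)*(w - 5)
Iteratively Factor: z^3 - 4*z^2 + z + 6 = (z + 1)*(z^2 - 5*z + 6) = (z - 3)*(z + 1)*(z - 2)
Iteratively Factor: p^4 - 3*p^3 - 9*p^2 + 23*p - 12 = (p - 4)*(p^3 + p^2 - 5*p + 3) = (p - 4)*(p - 1)*(p^2 + 2*p - 3) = (p - 4)*(p - 1)^2*(p + 3)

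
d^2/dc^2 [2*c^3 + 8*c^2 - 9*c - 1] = 12*c + 16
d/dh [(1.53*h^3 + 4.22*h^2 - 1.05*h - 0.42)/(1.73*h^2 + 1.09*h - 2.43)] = (2.6469*h^4 + 3.3354*h^3 - 4.7374*h^2 - 19.056*h + 3.0093)/(2.9929*h^4 + 3.7714*h^3 - 7.2197*h^2 - 5.2974*h + 5.9049)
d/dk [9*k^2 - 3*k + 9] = 18*k - 3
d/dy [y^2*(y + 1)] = y*(3*y + 2)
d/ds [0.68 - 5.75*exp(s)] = -5.75*exp(s)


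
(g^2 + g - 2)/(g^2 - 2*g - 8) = (g - 1)/(g - 4)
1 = 1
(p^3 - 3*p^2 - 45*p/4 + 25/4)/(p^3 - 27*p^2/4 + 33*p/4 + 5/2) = (4*p^2 + 8*p - 5)/(4*p^2 - 7*p - 2)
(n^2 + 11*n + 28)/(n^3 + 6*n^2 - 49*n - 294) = (n + 4)/(n^2 - n - 42)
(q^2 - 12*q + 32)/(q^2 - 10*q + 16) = (q - 4)/(q - 2)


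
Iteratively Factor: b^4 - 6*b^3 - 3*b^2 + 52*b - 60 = (b + 3)*(b^3 - 9*b^2 + 24*b - 20) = (b - 2)*(b + 3)*(b^2 - 7*b + 10) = (b - 5)*(b - 2)*(b + 3)*(b - 2)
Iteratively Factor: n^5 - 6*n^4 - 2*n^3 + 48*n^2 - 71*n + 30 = (n - 2)*(n^4 - 4*n^3 - 10*n^2 + 28*n - 15) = (n - 5)*(n - 2)*(n^3 + n^2 - 5*n + 3) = (n - 5)*(n - 2)*(n + 3)*(n^2 - 2*n + 1) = (n - 5)*(n - 2)*(n - 1)*(n + 3)*(n - 1)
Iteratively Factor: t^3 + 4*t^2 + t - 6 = (t + 2)*(t^2 + 2*t - 3) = (t + 2)*(t + 3)*(t - 1)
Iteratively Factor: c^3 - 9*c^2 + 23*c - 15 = (c - 5)*(c^2 - 4*c + 3) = (c - 5)*(c - 1)*(c - 3)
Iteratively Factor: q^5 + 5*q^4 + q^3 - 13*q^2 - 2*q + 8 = (q - 1)*(q^4 + 6*q^3 + 7*q^2 - 6*q - 8) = (q - 1)*(q + 2)*(q^3 + 4*q^2 - q - 4) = (q - 1)*(q + 2)*(q + 4)*(q^2 - 1) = (q - 1)*(q + 1)*(q + 2)*(q + 4)*(q - 1)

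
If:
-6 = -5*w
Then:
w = 6/5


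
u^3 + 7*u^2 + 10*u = u*(u + 2)*(u + 5)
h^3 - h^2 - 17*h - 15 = (h - 5)*(h + 1)*(h + 3)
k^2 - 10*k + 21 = (k - 7)*(k - 3)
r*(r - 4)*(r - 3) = r^3 - 7*r^2 + 12*r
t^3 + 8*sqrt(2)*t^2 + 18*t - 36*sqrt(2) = (t - sqrt(2))*(t + 3*sqrt(2))*(t + 6*sqrt(2))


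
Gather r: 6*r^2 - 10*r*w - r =6*r^2 + r*(-10*w - 1)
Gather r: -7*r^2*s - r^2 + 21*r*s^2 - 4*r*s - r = r^2*(-7*s - 1) + r*(21*s^2 - 4*s - 1)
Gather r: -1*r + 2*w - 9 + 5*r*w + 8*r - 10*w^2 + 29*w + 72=r*(5*w + 7) - 10*w^2 + 31*w + 63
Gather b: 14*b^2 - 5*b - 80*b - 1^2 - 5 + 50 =14*b^2 - 85*b + 44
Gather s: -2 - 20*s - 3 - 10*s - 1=-30*s - 6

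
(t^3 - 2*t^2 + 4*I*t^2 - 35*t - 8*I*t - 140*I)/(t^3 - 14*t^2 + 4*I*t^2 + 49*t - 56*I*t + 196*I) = (t + 5)/(t - 7)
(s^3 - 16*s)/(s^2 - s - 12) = s*(s + 4)/(s + 3)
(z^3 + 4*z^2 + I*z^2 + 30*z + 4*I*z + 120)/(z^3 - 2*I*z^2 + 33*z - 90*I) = (z + 4)/(z - 3*I)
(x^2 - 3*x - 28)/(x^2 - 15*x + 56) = (x + 4)/(x - 8)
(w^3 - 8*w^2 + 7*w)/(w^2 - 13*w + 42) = w*(w - 1)/(w - 6)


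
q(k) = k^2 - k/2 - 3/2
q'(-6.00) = -12.50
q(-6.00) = 37.50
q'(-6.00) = -12.50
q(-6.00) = 37.50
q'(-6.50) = -13.50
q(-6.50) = 44.00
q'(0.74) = 0.98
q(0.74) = -1.32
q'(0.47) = 0.44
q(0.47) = -1.51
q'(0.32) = 0.14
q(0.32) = -1.56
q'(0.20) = -0.10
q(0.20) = -1.56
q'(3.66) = 6.82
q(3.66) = 10.07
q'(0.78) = 1.06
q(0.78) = -1.28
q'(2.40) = 4.30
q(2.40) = 3.06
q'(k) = 2*k - 1/2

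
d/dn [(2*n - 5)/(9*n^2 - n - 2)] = (18*n^2 - 2*n - (2*n - 5)*(18*n - 1) - 4)/(-9*n^2 + n + 2)^2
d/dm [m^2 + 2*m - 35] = 2*m + 2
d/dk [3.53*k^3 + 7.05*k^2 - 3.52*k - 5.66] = 10.59*k^2 + 14.1*k - 3.52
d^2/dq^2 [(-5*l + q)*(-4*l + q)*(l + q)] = -16*l + 6*q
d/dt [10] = 0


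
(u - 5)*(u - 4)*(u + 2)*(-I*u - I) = -I*u^4 + 6*I*u^3 + 5*I*u^2 - 42*I*u - 40*I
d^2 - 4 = (d - 2)*(d + 2)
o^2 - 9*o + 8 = (o - 8)*(o - 1)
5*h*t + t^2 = t*(5*h + t)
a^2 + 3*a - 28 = (a - 4)*(a + 7)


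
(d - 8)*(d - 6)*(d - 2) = d^3 - 16*d^2 + 76*d - 96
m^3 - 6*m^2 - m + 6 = (m - 6)*(m - 1)*(m + 1)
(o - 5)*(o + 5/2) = o^2 - 5*o/2 - 25/2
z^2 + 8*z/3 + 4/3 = (z + 2/3)*(z + 2)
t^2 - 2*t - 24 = (t - 6)*(t + 4)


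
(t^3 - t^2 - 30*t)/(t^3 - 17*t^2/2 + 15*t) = 2*(t + 5)/(2*t - 5)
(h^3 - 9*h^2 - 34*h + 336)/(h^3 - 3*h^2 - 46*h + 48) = (h - 7)/(h - 1)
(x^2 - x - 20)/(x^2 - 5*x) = (x + 4)/x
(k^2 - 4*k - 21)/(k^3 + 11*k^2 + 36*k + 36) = (k - 7)/(k^2 + 8*k + 12)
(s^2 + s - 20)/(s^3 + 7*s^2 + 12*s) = (s^2 + s - 20)/(s*(s^2 + 7*s + 12))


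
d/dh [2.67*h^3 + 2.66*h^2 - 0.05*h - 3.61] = 8.01*h^2 + 5.32*h - 0.05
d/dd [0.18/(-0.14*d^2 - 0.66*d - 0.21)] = (0.0504*d + 0.1188)/(0.14*d^2 + 0.66*d + 0.21)^2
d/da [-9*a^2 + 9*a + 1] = 9 - 18*a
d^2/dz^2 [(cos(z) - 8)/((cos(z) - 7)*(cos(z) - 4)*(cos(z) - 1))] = 2*(2368*(1 - cos(z)^2)^2 - 84*sin(z)^6 - 2*cos(z)^7 - 30*cos(z)^6 - 519*cos(z)^5 - 2727*cos(z)^3 + 422*cos(z)^2 + 13528*cos(z) - 10672)/((cos(z) - 7)^3*(cos(z) - 4)^3*(cos(z) - 1)^3)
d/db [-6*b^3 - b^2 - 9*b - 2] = -18*b^2 - 2*b - 9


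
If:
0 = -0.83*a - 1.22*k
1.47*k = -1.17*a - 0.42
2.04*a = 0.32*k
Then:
No Solution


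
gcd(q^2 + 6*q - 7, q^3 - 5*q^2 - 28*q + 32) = q - 1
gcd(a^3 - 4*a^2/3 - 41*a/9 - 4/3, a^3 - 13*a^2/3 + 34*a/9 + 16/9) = a + 1/3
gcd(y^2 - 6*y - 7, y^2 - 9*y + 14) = y - 7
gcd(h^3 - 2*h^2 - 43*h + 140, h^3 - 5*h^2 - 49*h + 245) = h^2 + 2*h - 35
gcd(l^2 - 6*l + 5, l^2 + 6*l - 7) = l - 1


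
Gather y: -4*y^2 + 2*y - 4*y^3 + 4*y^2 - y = -4*y^3 + y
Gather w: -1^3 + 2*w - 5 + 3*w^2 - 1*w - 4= 3*w^2 + w - 10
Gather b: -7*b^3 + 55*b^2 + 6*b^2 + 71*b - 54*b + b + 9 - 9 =-7*b^3 + 61*b^2 + 18*b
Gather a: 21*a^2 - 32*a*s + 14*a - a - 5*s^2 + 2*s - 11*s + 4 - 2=21*a^2 + a*(13 - 32*s) - 5*s^2 - 9*s + 2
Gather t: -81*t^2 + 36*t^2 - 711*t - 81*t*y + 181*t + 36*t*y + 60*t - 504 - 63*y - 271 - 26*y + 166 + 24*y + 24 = -45*t^2 + t*(-45*y - 470) - 65*y - 585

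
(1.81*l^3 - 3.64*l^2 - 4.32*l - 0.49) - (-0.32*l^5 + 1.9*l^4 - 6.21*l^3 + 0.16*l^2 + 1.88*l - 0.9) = 0.32*l^5 - 1.9*l^4 + 8.02*l^3 - 3.8*l^2 - 6.2*l + 0.41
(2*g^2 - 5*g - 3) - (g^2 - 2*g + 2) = g^2 - 3*g - 5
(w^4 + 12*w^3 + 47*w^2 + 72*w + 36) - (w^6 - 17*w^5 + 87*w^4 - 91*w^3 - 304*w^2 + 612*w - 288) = -w^6 + 17*w^5 - 86*w^4 + 103*w^3 + 351*w^2 - 540*w + 324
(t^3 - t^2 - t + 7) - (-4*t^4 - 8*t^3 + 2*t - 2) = 4*t^4 + 9*t^3 - t^2 - 3*t + 9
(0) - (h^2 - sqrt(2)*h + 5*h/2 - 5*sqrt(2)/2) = -h^2 - 5*h/2 + sqrt(2)*h + 5*sqrt(2)/2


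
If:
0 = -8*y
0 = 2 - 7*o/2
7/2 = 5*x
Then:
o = 4/7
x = 7/10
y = 0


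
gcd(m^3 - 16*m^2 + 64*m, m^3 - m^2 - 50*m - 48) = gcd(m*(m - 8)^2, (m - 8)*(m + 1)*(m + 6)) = m - 8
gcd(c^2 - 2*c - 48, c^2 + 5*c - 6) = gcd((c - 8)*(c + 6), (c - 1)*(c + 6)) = c + 6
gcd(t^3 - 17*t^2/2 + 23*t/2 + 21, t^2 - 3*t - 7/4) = t - 7/2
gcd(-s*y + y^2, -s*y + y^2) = -s*y + y^2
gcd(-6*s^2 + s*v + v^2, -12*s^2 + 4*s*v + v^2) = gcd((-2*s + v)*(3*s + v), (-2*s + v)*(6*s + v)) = 2*s - v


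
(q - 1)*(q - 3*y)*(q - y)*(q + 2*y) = q^4 - 2*q^3*y - q^3 - 5*q^2*y^2 + 2*q^2*y + 6*q*y^3 + 5*q*y^2 - 6*y^3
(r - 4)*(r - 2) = r^2 - 6*r + 8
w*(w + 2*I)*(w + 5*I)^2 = w^4 + 12*I*w^3 - 45*w^2 - 50*I*w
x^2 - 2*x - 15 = (x - 5)*(x + 3)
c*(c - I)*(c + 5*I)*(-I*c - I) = -I*c^4 + 4*c^3 - I*c^3 + 4*c^2 - 5*I*c^2 - 5*I*c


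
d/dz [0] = 0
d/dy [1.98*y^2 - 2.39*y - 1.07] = 3.96*y - 2.39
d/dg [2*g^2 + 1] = 4*g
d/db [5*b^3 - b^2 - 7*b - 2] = 15*b^2 - 2*b - 7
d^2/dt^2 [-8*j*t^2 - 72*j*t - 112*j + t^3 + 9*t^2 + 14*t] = -16*j + 6*t + 18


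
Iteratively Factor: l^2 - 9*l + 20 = (l - 5)*(l - 4)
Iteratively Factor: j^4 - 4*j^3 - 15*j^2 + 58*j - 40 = (j - 5)*(j^3 + j^2 - 10*j + 8) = (j - 5)*(j - 1)*(j^2 + 2*j - 8) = (j - 5)*(j - 2)*(j - 1)*(j + 4)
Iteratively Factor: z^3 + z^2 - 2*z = (z - 1)*(z^2 + 2*z) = z*(z - 1)*(z + 2)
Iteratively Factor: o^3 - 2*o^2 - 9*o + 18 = (o + 3)*(o^2 - 5*o + 6) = (o - 3)*(o + 3)*(o - 2)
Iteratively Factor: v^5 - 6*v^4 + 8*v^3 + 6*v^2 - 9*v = (v - 3)*(v^4 - 3*v^3 - v^2 + 3*v) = (v - 3)*(v + 1)*(v^3 - 4*v^2 + 3*v) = (v - 3)^2*(v + 1)*(v^2 - v) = v*(v - 3)^2*(v + 1)*(v - 1)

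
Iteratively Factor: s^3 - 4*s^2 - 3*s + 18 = (s - 3)*(s^2 - s - 6) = (s - 3)^2*(s + 2)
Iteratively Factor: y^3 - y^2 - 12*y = (y - 4)*(y^2 + 3*y) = (y - 4)*(y + 3)*(y)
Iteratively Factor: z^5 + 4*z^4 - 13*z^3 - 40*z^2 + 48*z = (z)*(z^4 + 4*z^3 - 13*z^2 - 40*z + 48) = z*(z - 3)*(z^3 + 7*z^2 + 8*z - 16) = z*(z - 3)*(z - 1)*(z^2 + 8*z + 16) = z*(z - 3)*(z - 1)*(z + 4)*(z + 4)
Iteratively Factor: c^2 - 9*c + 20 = (c - 4)*(c - 5)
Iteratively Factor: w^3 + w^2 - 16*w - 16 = (w + 1)*(w^2 - 16) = (w - 4)*(w + 1)*(w + 4)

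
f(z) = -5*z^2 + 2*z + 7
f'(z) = 2 - 10*z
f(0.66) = 6.14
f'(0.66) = -4.60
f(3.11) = -35.14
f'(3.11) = -29.10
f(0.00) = 7.00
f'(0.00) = 2.00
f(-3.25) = -52.31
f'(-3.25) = 34.50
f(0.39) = 7.02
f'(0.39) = -1.90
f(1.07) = 3.42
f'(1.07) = -8.70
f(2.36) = -16.13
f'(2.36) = -21.60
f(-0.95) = 0.59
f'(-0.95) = 11.50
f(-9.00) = -416.00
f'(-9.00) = 92.00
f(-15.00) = -1148.00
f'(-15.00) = 152.00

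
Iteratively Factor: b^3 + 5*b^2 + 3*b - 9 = (b - 1)*(b^2 + 6*b + 9) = (b - 1)*(b + 3)*(b + 3)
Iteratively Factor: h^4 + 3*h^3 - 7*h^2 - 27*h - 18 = (h + 3)*(h^3 - 7*h - 6) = (h + 2)*(h + 3)*(h^2 - 2*h - 3) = (h - 3)*(h + 2)*(h + 3)*(h + 1)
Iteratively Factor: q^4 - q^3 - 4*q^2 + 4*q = (q)*(q^3 - q^2 - 4*q + 4) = q*(q - 1)*(q^2 - 4) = q*(q - 2)*(q - 1)*(q + 2)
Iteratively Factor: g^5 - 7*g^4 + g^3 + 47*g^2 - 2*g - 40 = (g - 4)*(g^4 - 3*g^3 - 11*g^2 + 3*g + 10) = (g - 5)*(g - 4)*(g^3 + 2*g^2 - g - 2) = (g - 5)*(g - 4)*(g + 1)*(g^2 + g - 2) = (g - 5)*(g - 4)*(g - 1)*(g + 1)*(g + 2)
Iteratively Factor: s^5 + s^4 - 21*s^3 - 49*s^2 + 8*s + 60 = (s + 2)*(s^4 - s^3 - 19*s^2 - 11*s + 30) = (s + 2)^2*(s^3 - 3*s^2 - 13*s + 15) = (s + 2)^2*(s + 3)*(s^2 - 6*s + 5) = (s - 5)*(s + 2)^2*(s + 3)*(s - 1)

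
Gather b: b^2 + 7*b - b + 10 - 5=b^2 + 6*b + 5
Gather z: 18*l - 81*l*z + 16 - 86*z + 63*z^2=18*l + 63*z^2 + z*(-81*l - 86) + 16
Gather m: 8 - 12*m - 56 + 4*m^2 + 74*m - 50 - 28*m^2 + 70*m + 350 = -24*m^2 + 132*m + 252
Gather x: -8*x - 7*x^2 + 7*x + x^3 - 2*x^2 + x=x^3 - 9*x^2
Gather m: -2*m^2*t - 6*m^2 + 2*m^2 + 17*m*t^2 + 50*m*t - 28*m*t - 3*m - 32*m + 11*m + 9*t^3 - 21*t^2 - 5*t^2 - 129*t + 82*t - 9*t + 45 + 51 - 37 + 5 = m^2*(-2*t - 4) + m*(17*t^2 + 22*t - 24) + 9*t^3 - 26*t^2 - 56*t + 64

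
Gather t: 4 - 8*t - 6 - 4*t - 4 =-12*t - 6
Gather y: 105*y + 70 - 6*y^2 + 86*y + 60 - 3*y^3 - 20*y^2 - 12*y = -3*y^3 - 26*y^2 + 179*y + 130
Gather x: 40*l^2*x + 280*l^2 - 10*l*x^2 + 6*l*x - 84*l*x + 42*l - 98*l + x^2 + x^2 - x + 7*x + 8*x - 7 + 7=280*l^2 - 56*l + x^2*(2 - 10*l) + x*(40*l^2 - 78*l + 14)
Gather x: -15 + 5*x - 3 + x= 6*x - 18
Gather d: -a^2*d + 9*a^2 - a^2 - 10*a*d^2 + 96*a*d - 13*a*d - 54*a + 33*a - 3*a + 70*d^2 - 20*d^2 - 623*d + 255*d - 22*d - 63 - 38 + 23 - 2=8*a^2 - 24*a + d^2*(50 - 10*a) + d*(-a^2 + 83*a - 390) - 80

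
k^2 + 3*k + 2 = (k + 1)*(k + 2)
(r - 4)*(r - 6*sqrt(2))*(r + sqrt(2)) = r^3 - 5*sqrt(2)*r^2 - 4*r^2 - 12*r + 20*sqrt(2)*r + 48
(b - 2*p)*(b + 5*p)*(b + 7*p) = b^3 + 10*b^2*p + 11*b*p^2 - 70*p^3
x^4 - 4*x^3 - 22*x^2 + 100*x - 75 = (x - 5)*(x - 3)*(x - 1)*(x + 5)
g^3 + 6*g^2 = g^2*(g + 6)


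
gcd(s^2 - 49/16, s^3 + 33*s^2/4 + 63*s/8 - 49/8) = s + 7/4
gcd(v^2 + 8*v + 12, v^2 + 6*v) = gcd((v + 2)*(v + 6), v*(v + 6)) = v + 6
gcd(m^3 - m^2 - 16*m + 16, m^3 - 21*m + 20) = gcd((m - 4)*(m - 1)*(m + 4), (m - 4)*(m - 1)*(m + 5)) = m^2 - 5*m + 4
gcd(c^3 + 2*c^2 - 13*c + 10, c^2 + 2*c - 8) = c - 2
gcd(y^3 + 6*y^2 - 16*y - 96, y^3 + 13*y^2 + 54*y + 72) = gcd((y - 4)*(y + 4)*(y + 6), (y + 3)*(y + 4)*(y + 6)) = y^2 + 10*y + 24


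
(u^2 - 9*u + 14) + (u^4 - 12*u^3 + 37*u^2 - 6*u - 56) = u^4 - 12*u^3 + 38*u^2 - 15*u - 42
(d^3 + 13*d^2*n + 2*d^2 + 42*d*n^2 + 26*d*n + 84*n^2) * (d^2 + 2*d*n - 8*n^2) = d^5 + 15*d^4*n + 2*d^4 + 60*d^3*n^2 + 30*d^3*n - 20*d^2*n^3 + 120*d^2*n^2 - 336*d*n^4 - 40*d*n^3 - 672*n^4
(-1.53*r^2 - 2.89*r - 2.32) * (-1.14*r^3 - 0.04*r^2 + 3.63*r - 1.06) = 1.7442*r^5 + 3.3558*r^4 - 2.7935*r^3 - 8.7761*r^2 - 5.3582*r + 2.4592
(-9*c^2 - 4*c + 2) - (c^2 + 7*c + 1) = -10*c^2 - 11*c + 1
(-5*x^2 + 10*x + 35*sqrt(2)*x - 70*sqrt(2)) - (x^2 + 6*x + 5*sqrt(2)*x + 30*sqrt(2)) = -6*x^2 + 4*x + 30*sqrt(2)*x - 100*sqrt(2)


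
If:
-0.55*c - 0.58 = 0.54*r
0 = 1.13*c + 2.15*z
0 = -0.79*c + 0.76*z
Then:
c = 0.00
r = -1.07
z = 0.00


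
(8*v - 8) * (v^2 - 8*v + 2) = 8*v^3 - 72*v^2 + 80*v - 16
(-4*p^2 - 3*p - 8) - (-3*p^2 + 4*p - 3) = -p^2 - 7*p - 5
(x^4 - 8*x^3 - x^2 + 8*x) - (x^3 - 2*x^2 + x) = x^4 - 9*x^3 + x^2 + 7*x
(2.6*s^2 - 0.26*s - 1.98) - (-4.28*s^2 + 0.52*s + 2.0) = 6.88*s^2 - 0.78*s - 3.98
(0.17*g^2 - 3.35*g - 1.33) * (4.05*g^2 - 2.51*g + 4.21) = 0.6885*g^4 - 13.9942*g^3 + 3.7377*g^2 - 10.7652*g - 5.5993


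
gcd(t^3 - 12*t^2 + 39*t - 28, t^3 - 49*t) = t - 7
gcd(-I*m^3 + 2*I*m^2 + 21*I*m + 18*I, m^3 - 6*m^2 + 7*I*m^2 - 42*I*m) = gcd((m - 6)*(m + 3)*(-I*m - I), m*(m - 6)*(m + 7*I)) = m - 6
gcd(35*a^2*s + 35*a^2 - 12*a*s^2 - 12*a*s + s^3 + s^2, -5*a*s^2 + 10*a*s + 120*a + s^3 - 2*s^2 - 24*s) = -5*a + s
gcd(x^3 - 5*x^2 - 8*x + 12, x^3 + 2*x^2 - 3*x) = x - 1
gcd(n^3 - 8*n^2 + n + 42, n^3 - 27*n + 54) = n - 3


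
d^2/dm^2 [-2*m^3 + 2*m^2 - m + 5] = 4 - 12*m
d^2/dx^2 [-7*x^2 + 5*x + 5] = -14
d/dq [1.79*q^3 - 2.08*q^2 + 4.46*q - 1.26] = 5.37*q^2 - 4.16*q + 4.46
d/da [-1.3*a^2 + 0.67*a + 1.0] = 0.67 - 2.6*a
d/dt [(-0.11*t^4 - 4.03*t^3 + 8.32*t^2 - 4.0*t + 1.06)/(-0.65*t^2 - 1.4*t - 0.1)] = (0.143*t^5 + 3.0815*t^4 + 11.328*t^3 - 13.039*t^2 - 0.286*t + 1.884)/(0.4225*t^4 + 1.82*t^3 + 2.09*t^2 + 0.28*t + 0.01)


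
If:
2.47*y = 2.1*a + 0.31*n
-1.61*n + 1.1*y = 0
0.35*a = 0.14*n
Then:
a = 0.00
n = 0.00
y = 0.00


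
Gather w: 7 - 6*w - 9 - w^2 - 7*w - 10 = -w^2 - 13*w - 12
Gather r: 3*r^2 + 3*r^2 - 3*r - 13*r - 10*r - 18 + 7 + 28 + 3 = 6*r^2 - 26*r + 20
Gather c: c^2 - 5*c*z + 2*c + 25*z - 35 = c^2 + c*(2 - 5*z) + 25*z - 35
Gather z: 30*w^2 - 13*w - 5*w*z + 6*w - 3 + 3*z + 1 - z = 30*w^2 - 7*w + z*(2 - 5*w) - 2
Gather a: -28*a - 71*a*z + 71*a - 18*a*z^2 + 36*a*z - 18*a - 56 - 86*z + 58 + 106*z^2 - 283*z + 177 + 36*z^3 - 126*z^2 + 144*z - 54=a*(-18*z^2 - 35*z + 25) + 36*z^3 - 20*z^2 - 225*z + 125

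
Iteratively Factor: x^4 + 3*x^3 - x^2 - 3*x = (x + 1)*(x^3 + 2*x^2 - 3*x) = (x - 1)*(x + 1)*(x^2 + 3*x) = x*(x - 1)*(x + 1)*(x + 3)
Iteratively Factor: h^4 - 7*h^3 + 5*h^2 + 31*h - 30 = (h + 2)*(h^3 - 9*h^2 + 23*h - 15) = (h - 5)*(h + 2)*(h^2 - 4*h + 3) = (h - 5)*(h - 3)*(h + 2)*(h - 1)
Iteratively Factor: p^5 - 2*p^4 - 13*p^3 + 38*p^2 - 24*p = (p)*(p^4 - 2*p^3 - 13*p^2 + 38*p - 24) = p*(p - 1)*(p^3 - p^2 - 14*p + 24) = p*(p - 1)*(p + 4)*(p^2 - 5*p + 6) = p*(p - 3)*(p - 1)*(p + 4)*(p - 2)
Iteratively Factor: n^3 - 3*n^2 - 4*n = (n)*(n^2 - 3*n - 4) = n*(n + 1)*(n - 4)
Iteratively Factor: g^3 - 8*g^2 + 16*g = (g)*(g^2 - 8*g + 16) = g*(g - 4)*(g - 4)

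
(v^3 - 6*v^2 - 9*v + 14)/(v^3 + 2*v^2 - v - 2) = (v - 7)/(v + 1)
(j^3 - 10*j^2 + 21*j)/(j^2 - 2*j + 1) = j*(j^2 - 10*j + 21)/(j^2 - 2*j + 1)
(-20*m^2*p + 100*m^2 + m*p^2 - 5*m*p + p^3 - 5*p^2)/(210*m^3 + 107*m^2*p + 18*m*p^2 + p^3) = (-4*m*p + 20*m + p^2 - 5*p)/(42*m^2 + 13*m*p + p^2)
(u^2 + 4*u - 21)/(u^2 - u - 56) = (u - 3)/(u - 8)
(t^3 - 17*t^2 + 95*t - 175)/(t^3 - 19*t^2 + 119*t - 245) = (t - 5)/(t - 7)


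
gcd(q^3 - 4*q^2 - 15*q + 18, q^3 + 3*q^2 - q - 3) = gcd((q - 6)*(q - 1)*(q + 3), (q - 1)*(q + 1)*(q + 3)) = q^2 + 2*q - 3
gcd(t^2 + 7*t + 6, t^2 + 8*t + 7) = t + 1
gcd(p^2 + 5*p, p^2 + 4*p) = p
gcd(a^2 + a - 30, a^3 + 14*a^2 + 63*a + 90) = a + 6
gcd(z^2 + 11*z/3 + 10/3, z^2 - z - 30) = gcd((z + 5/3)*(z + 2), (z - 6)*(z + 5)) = 1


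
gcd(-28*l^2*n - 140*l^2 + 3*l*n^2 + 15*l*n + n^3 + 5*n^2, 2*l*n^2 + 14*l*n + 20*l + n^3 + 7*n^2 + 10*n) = n + 5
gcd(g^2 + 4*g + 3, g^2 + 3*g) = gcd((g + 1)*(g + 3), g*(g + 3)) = g + 3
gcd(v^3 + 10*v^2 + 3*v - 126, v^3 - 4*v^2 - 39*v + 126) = v^2 + 3*v - 18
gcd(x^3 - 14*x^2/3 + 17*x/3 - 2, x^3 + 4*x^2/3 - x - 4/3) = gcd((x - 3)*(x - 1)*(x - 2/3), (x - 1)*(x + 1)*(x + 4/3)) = x - 1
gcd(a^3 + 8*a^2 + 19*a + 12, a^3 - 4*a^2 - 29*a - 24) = a^2 + 4*a + 3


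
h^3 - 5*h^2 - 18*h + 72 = (h - 6)*(h - 3)*(h + 4)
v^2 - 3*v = v*(v - 3)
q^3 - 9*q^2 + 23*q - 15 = (q - 5)*(q - 3)*(q - 1)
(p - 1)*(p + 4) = p^2 + 3*p - 4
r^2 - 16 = (r - 4)*(r + 4)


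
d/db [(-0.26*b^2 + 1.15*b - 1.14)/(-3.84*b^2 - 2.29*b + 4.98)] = (5.0114*b^2 - 11.3448*b + 3.1164)/(14.7456*b^4 + 17.5872*b^3 - 33.0023*b^2 - 22.8084*b + 24.8004)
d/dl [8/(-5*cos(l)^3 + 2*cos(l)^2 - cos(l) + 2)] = 8*(-15*cos(l)^2 + 4*cos(l) - 1)*sin(l)/(5*cos(l)^3 - 2*cos(l)^2 + cos(l) - 2)^2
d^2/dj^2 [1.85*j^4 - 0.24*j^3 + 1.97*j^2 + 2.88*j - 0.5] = 22.2*j^2 - 1.44*j + 3.94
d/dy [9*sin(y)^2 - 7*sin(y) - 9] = (18*sin(y) - 7)*cos(y)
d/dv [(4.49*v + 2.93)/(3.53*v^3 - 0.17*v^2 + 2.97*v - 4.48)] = (-31.6994*v^3 - 30.2654*v^2 + 0.9962*v - 28.8173)/(12.4609*v^6 - 1.2002*v^5 + 20.9971*v^4 - 32.6386*v^3 + 10.3441*v^2 - 26.6112*v + 20.0704)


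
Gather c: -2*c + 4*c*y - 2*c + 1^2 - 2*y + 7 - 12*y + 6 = c*(4*y - 4) - 14*y + 14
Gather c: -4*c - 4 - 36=-4*c - 40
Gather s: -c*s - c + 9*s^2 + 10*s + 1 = -c + 9*s^2 + s*(10 - c) + 1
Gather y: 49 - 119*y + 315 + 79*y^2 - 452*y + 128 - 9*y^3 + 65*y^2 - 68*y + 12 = -9*y^3 + 144*y^2 - 639*y + 504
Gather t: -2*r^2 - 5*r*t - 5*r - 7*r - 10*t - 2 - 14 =-2*r^2 - 12*r + t*(-5*r - 10) - 16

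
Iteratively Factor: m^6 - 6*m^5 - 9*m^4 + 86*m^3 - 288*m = (m - 4)*(m^5 - 2*m^4 - 17*m^3 + 18*m^2 + 72*m) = (m - 4)^2*(m^4 + 2*m^3 - 9*m^2 - 18*m) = m*(m - 4)^2*(m^3 + 2*m^2 - 9*m - 18) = m*(m - 4)^2*(m + 2)*(m^2 - 9) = m*(m - 4)^2*(m - 3)*(m + 2)*(m + 3)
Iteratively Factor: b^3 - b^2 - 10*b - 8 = (b + 1)*(b^2 - 2*b - 8) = (b - 4)*(b + 1)*(b + 2)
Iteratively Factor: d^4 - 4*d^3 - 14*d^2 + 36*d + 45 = (d + 1)*(d^3 - 5*d^2 - 9*d + 45) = (d - 3)*(d + 1)*(d^2 - 2*d - 15) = (d - 5)*(d - 3)*(d + 1)*(d + 3)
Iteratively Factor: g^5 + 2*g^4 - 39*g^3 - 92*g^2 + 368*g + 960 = (g + 4)*(g^4 - 2*g^3 - 31*g^2 + 32*g + 240) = (g + 3)*(g + 4)*(g^3 - 5*g^2 - 16*g + 80) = (g + 3)*(g + 4)^2*(g^2 - 9*g + 20) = (g - 4)*(g + 3)*(g + 4)^2*(g - 5)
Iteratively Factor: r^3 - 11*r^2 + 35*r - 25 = (r - 5)*(r^2 - 6*r + 5) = (r - 5)*(r - 1)*(r - 5)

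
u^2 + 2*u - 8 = (u - 2)*(u + 4)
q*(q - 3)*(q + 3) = q^3 - 9*q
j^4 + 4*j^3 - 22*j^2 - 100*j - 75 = (j - 5)*(j + 1)*(j + 3)*(j + 5)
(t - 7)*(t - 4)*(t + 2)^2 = t^4 - 7*t^3 - 12*t^2 + 68*t + 112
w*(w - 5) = w^2 - 5*w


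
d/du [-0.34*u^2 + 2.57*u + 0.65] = 2.57 - 0.68*u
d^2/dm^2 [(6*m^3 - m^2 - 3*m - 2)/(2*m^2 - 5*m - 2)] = 16*(19*m^3 + 18*m^2 + 12*m - 4)/(8*m^6 - 60*m^5 + 126*m^4 - 5*m^3 - 126*m^2 - 60*m - 8)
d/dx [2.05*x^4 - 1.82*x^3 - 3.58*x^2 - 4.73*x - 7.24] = 8.2*x^3 - 5.46*x^2 - 7.16*x - 4.73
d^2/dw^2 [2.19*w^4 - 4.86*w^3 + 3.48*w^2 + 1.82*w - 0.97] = 26.28*w^2 - 29.16*w + 6.96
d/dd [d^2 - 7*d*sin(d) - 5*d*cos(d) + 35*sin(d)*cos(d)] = 5*d*sin(d) - 7*d*cos(d) + 2*d - 7*sin(d) - 5*cos(d) + 35*cos(2*d)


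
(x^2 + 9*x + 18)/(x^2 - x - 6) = (x^2 + 9*x + 18)/(x^2 - x - 6)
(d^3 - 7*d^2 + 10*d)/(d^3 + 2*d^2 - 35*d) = (d - 2)/(d + 7)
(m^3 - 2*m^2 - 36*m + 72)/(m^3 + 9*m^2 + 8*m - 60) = (m - 6)/(m + 5)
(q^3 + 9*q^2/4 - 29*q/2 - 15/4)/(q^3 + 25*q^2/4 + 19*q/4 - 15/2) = (4*q^2 - 11*q - 3)/(4*q^2 + 5*q - 6)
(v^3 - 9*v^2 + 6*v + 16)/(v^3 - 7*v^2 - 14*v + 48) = (v + 1)/(v + 3)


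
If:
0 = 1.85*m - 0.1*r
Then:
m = 0.0540540540540541*r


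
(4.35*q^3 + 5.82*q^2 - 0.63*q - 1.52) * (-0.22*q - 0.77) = -0.957*q^4 - 4.6299*q^3 - 4.3428*q^2 + 0.8195*q + 1.1704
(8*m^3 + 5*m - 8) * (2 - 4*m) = -32*m^4 + 16*m^3 - 20*m^2 + 42*m - 16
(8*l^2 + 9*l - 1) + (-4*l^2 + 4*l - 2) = 4*l^2 + 13*l - 3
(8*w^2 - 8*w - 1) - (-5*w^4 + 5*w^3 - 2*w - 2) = 5*w^4 - 5*w^3 + 8*w^2 - 6*w + 1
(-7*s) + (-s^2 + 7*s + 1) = 1 - s^2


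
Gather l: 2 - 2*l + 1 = 3 - 2*l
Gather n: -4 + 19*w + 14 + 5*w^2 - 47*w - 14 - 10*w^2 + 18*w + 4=-5*w^2 - 10*w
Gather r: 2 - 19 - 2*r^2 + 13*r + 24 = -2*r^2 + 13*r + 7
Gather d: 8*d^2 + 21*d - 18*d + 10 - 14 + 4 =8*d^2 + 3*d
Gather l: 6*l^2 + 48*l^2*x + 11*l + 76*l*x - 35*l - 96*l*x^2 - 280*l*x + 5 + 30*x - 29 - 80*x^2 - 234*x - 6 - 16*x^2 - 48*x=l^2*(48*x + 6) + l*(-96*x^2 - 204*x - 24) - 96*x^2 - 252*x - 30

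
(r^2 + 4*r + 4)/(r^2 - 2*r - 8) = (r + 2)/(r - 4)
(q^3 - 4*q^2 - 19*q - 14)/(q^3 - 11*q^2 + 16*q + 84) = (q + 1)/(q - 6)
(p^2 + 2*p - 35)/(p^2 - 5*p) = (p + 7)/p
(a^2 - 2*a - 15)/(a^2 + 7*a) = (a^2 - 2*a - 15)/(a*(a + 7))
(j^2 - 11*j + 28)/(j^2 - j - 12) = (j - 7)/(j + 3)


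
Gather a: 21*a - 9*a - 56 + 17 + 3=12*a - 36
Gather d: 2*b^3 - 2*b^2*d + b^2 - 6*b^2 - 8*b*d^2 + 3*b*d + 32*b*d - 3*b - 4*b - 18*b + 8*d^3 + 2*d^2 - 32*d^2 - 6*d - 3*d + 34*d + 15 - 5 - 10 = 2*b^3 - 5*b^2 - 25*b + 8*d^3 + d^2*(-8*b - 30) + d*(-2*b^2 + 35*b + 25)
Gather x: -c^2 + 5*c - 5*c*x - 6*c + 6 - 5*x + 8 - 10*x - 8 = -c^2 - c + x*(-5*c - 15) + 6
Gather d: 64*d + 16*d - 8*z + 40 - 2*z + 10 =80*d - 10*z + 50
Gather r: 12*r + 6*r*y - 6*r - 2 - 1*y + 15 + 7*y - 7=r*(6*y + 6) + 6*y + 6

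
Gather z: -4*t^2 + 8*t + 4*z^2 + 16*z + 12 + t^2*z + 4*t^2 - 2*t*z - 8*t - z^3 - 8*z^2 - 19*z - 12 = -z^3 - 4*z^2 + z*(t^2 - 2*t - 3)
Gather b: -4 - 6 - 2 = -12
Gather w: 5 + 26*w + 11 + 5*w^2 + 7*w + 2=5*w^2 + 33*w + 18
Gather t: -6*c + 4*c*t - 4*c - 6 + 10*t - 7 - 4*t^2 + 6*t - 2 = -10*c - 4*t^2 + t*(4*c + 16) - 15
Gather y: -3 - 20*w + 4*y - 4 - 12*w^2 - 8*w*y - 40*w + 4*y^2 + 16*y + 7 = -12*w^2 - 60*w + 4*y^2 + y*(20 - 8*w)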